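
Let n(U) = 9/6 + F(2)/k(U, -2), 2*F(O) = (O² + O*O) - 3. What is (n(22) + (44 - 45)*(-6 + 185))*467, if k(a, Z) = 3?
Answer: -247510/3 ≈ -82503.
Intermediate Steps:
F(O) = -3/2 + O² (F(O) = ((O² + O*O) - 3)/2 = ((O² + O²) - 3)/2 = (2*O² - 3)/2 = (-3 + 2*O²)/2 = -3/2 + O²)
n(U) = 7/3 (n(U) = 9/6 + (-3/2 + 2²)/3 = 9*(⅙) + (-3/2 + 4)*(⅓) = 3/2 + (5/2)*(⅓) = 3/2 + ⅚ = 7/3)
(n(22) + (44 - 45)*(-6 + 185))*467 = (7/3 + (44 - 45)*(-6 + 185))*467 = (7/3 - 1*179)*467 = (7/3 - 179)*467 = -530/3*467 = -247510/3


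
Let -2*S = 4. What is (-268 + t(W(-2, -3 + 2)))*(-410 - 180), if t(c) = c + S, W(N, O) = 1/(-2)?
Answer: 159595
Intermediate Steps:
S = -2 (S = -½*4 = -2)
W(N, O) = -½
t(c) = -2 + c (t(c) = c - 2 = -2 + c)
(-268 + t(W(-2, -3 + 2)))*(-410 - 180) = (-268 + (-2 - ½))*(-410 - 180) = (-268 - 5/2)*(-590) = -541/2*(-590) = 159595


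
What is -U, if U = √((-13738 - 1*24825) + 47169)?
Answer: -√8606 ≈ -92.769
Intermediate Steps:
U = √8606 (U = √((-13738 - 24825) + 47169) = √(-38563 + 47169) = √8606 ≈ 92.769)
-U = -√8606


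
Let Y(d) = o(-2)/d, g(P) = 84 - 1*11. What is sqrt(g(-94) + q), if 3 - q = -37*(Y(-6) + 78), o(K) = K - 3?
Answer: sqrt(107742)/6 ≈ 54.707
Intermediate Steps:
o(K) = -3 + K
g(P) = 73 (g(P) = 84 - 11 = 73)
Y(d) = -5/d (Y(d) = (-3 - 2)/d = -5/d)
q = 17519/6 (q = 3 - (-37)*(-5/(-6) + 78) = 3 - (-37)*(-5*(-1/6) + 78) = 3 - (-37)*(5/6 + 78) = 3 - (-37)*473/6 = 3 - 1*(-17501/6) = 3 + 17501/6 = 17519/6 ≈ 2919.8)
sqrt(g(-94) + q) = sqrt(73 + 17519/6) = sqrt(17957/6) = sqrt(107742)/6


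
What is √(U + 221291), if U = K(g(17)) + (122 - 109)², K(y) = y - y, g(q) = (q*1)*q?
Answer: 2*√55365 ≈ 470.60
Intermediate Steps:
g(q) = q² (g(q) = q*q = q²)
K(y) = 0
U = 169 (U = 0 + (122 - 109)² = 0 + 13² = 0 + 169 = 169)
√(U + 221291) = √(169 + 221291) = √221460 = 2*√55365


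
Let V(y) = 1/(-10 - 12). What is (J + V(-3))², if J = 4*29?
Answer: 6507601/484 ≈ 13445.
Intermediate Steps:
V(y) = -1/22 (V(y) = 1/(-22) = -1/22)
J = 116
(J + V(-3))² = (116 - 1/22)² = (2551/22)² = 6507601/484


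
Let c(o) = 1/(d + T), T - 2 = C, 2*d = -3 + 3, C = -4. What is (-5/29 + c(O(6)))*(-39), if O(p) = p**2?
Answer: 1521/58 ≈ 26.224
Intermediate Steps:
d = 0 (d = (-3 + 3)/2 = (1/2)*0 = 0)
T = -2 (T = 2 - 4 = -2)
c(o) = -1/2 (c(o) = 1/(0 - 2) = 1/(-2) = -1/2)
(-5/29 + c(O(6)))*(-39) = (-5/29 - 1/2)*(-39) = -39/58*(-39) = 1521/58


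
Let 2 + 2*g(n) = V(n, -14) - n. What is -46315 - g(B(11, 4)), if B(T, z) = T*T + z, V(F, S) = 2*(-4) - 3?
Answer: -46246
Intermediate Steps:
V(F, S) = -11 (V(F, S) = -8 - 3 = -11)
B(T, z) = z + T² (B(T, z) = T² + z = z + T²)
g(n) = -13/2 - n/2 (g(n) = -1 + (-11 - n)/2 = -1 + (-11/2 - n/2) = -13/2 - n/2)
-46315 - g(B(11, 4)) = -46315 - (-13/2 - (4 + 11²)/2) = -46315 - (-13/2 - (4 + 121)/2) = -46315 - (-13/2 - ½*125) = -46315 - (-13/2 - 125/2) = -46315 - 1*(-69) = -46315 + 69 = -46246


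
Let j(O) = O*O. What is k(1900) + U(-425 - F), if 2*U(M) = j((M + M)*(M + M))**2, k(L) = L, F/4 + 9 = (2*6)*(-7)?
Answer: 7969240372656108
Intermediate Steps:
F = -372 (F = -36 + 4*((2*6)*(-7)) = -36 + 4*(12*(-7)) = -36 + 4*(-84) = -36 - 336 = -372)
j(O) = O**2
U(M) = 128*M**8 (U(M) = (((M + M)*(M + M))**2)**2/2 = (((2*M)*(2*M))**2)**2/2 = ((4*M**2)**2)**2/2 = (16*M**4)**2/2 = (256*M**8)/2 = 128*M**8)
k(1900) + U(-425 - F) = 1900 + 128*(-425 - 1*(-372))**8 = 1900 + 128*(-425 + 372)**8 = 1900 + 128*(-53)**8 = 1900 + 128*62259690411361 = 1900 + 7969240372654208 = 7969240372656108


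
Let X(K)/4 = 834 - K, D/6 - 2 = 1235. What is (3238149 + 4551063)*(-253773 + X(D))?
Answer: -2181953011500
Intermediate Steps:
D = 7422 (D = 12 + 6*1235 = 12 + 7410 = 7422)
X(K) = 3336 - 4*K (X(K) = 4*(834 - K) = 3336 - 4*K)
(3238149 + 4551063)*(-253773 + X(D)) = (3238149 + 4551063)*(-253773 + (3336 - 4*7422)) = 7789212*(-253773 + (3336 - 29688)) = 7789212*(-253773 - 26352) = 7789212*(-280125) = -2181953011500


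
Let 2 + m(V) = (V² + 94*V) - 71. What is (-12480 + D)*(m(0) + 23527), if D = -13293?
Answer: -604479942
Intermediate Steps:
m(V) = -73 + V² + 94*V (m(V) = -2 + ((V² + 94*V) - 71) = -2 + (-71 + V² + 94*V) = -73 + V² + 94*V)
(-12480 + D)*(m(0) + 23527) = (-12480 - 13293)*((-73 + 0² + 94*0) + 23527) = -25773*((-73 + 0 + 0) + 23527) = -25773*(-73 + 23527) = -25773*23454 = -604479942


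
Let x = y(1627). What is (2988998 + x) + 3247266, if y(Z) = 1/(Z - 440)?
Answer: 7402445369/1187 ≈ 6.2363e+6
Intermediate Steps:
y(Z) = 1/(-440 + Z)
x = 1/1187 (x = 1/(-440 + 1627) = 1/1187 ≈ 0.00084246)
(2988998 + x) + 3247266 = (2988998 + 1/1187) + 3247266 = 3547940627/1187 + 3247266 = 7402445369/1187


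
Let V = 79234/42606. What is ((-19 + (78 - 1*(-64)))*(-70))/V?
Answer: -183418830/39617 ≈ -4629.8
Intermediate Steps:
V = 39617/21303 (V = 79234*(1/42606) = 39617/21303 ≈ 1.8597)
((-19 + (78 - 1*(-64)))*(-70))/V = ((-19 + (78 - 1*(-64)))*(-70))/(39617/21303) = ((-19 + (78 + 64))*(-70))*(21303/39617) = ((-19 + 142)*(-70))*(21303/39617) = (123*(-70))*(21303/39617) = -8610*21303/39617 = -183418830/39617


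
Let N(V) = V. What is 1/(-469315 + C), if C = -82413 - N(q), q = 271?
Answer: -1/551999 ≈ -1.8116e-6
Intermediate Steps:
C = -82684 (C = -82413 - 1*271 = -82413 - 271 = -82684)
1/(-469315 + C) = 1/(-469315 - 82684) = 1/(-551999) = -1/551999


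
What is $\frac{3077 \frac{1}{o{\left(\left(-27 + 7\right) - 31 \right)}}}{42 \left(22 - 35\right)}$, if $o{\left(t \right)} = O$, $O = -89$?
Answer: $\frac{3077}{48594} \approx 0.063321$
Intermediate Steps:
$o{\left(t \right)} = -89$
$\frac{3077 \frac{1}{o{\left(\left(-27 + 7\right) - 31 \right)}}}{42 \left(22 - 35\right)} = \frac{3077 \frac{1}{-89}}{42 \left(22 - 35\right)} = \frac{3077 \left(- \frac{1}{89}\right)}{42 \left(-13\right)} = - \frac{3077}{89 \left(-546\right)} = \left(- \frac{3077}{89}\right) \left(- \frac{1}{546}\right) = \frac{3077}{48594}$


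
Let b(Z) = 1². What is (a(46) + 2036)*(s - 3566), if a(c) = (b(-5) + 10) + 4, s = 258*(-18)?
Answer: -16838710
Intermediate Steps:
s = -4644
b(Z) = 1
a(c) = 15 (a(c) = (1 + 10) + 4 = 11 + 4 = 15)
(a(46) + 2036)*(s - 3566) = (15 + 2036)*(-4644 - 3566) = 2051*(-8210) = -16838710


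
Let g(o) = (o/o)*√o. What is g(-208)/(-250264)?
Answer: -I*√13/62566 ≈ -5.7628e-5*I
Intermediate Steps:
g(o) = √o (g(o) = 1*√o = √o)
g(-208)/(-250264) = √(-208)/(-250264) = (4*I*√13)*(-1/250264) = -I*√13/62566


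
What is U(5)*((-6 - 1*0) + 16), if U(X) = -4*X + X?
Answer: -150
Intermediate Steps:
U(X) = -3*X
U(5)*((-6 - 1*0) + 16) = (-3*5)*((-6 - 1*0) + 16) = -15*((-6 + 0) + 16) = -15*(-6 + 16) = -15*10 = -150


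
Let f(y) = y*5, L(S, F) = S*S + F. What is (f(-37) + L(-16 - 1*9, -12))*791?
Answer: 338548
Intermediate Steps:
L(S, F) = F + S**2 (L(S, F) = S**2 + F = F + S**2)
f(y) = 5*y
(f(-37) + L(-16 - 1*9, -12))*791 = (5*(-37) + (-12 + (-16 - 1*9)**2))*791 = (-185 + (-12 + (-16 - 9)**2))*791 = (-185 + (-12 + (-25)**2))*791 = (-185 + (-12 + 625))*791 = (-185 + 613)*791 = 428*791 = 338548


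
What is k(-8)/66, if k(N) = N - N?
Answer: 0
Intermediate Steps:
k(N) = 0
k(-8)/66 = 0/66 = 0*(1/66) = 0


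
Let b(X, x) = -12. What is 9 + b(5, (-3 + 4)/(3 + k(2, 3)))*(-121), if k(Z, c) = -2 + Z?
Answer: 1461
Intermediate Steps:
9 + b(5, (-3 + 4)/(3 + k(2, 3)))*(-121) = 9 - 12*(-121) = 9 + 1452 = 1461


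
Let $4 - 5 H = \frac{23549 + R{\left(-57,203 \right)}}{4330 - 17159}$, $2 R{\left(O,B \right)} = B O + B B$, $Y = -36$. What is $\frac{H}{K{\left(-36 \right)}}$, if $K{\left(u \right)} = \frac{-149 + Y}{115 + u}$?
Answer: $- \frac{7085036}{11866825} \approx -0.59705$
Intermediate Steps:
$R{\left(O,B \right)} = \frac{B^{2}}{2} + \frac{B O}{2}$ ($R{\left(O,B \right)} = \frac{B O + B B}{2} = \frac{B O + B^{2}}{2} = \frac{B^{2} + B O}{2} = \frac{B^{2}}{2} + \frac{B O}{2}$)
$K{\left(u \right)} = - \frac{185}{115 + u}$ ($K{\left(u \right)} = \frac{-149 - 36}{115 + u} = - \frac{185}{115 + u}$)
$H = \frac{89684}{64145}$ ($H = \frac{4}{5} - \frac{\left(23549 + \frac{1}{2} \cdot 203 \left(203 - 57\right)\right) \frac{1}{4330 - 17159}}{5} = \frac{4}{5} - \frac{\left(23549 + \frac{1}{2} \cdot 203 \cdot 146\right) \frac{1}{-12829}}{5} = \frac{4}{5} - \frac{\left(23549 + 14819\right) \left(- \frac{1}{12829}\right)}{5} = \frac{4}{5} - \frac{38368 \left(- \frac{1}{12829}\right)}{5} = \frac{4}{5} - - \frac{38368}{64145} = \frac{4}{5} + \frac{38368}{64145} = \frac{89684}{64145} \approx 1.3981$)
$\frac{H}{K{\left(-36 \right)}} = \frac{89684}{64145 \left(- \frac{185}{115 - 36}\right)} = \frac{89684}{64145 \left(- \frac{185}{79}\right)} = \frac{89684}{64145} \left(- \frac{79}{185}\right) = - \frac{7085036}{11866825}$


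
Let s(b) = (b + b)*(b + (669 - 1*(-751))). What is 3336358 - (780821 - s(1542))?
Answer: 11690345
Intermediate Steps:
s(b) = 2*b*(1420 + b) (s(b) = (2*b)*(b + (669 + 751)) = (2*b)*(b + 1420) = (2*b)*(1420 + b) = 2*b*(1420 + b))
3336358 - (780821 - s(1542)) = 3336358 - (780821 - 2*1542*(1420 + 1542)) = 3336358 - (780821 - 2*1542*2962) = 3336358 - (780821 - 1*9134808) = 3336358 - (780821 - 9134808) = 3336358 - 1*(-8353987) = 3336358 + 8353987 = 11690345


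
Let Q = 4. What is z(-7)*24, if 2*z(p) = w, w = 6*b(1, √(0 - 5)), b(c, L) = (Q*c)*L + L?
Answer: 360*I*√5 ≈ 804.98*I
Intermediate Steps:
b(c, L) = L + 4*L*c (b(c, L) = (4*c)*L + L = 4*L*c + L = L + 4*L*c)
w = 30*I*√5 (w = 6*(√(0 - 5)*(1 + 4*1)) = 6*(√(-5)*(1 + 4)) = 6*((I*√5)*5) = 6*(5*I*√5) = 30*I*√5 ≈ 67.082*I)
z(p) = 15*I*√5 (z(p) = (30*I*√5)/2 = 15*I*√5)
z(-7)*24 = (15*I*√5)*24 = 360*I*√5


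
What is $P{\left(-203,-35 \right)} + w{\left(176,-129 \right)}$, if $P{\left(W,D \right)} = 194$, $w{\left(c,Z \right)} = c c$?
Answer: $31170$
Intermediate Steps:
$w{\left(c,Z \right)} = c^{2}$
$P{\left(-203,-35 \right)} + w{\left(176,-129 \right)} = 194 + 176^{2} = 194 + 30976 = 31170$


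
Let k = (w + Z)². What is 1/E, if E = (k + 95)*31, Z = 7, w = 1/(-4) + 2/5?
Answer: 400/1811919 ≈ 0.00022076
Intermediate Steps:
w = 3/20 (w = 1*(-¼) + 2*(⅕) = -¼ + ⅖ = 3/20 ≈ 0.15000)
k = 20449/400 (k = (3/20 + 7)² = (143/20)² = 20449/400 ≈ 51.122)
E = 1811919/400 (E = (20449/400 + 95)*31 = (58449/400)*31 = 1811919/400 ≈ 4529.8)
1/E = 1/(1811919/400) = 400/1811919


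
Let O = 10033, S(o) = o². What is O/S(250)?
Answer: 10033/62500 ≈ 0.16053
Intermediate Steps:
O/S(250) = 10033/(250²) = 10033/62500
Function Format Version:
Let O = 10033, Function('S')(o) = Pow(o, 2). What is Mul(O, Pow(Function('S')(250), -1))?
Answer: Rational(10033, 62500) ≈ 0.16053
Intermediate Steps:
Mul(O, Pow(Function('S')(250), -1)) = Mul(10033, Pow(Pow(250, 2), -1)) = Mul(10033, Pow(62500, -1)) = Mul(10033, Rational(1, 62500)) = Rational(10033, 62500)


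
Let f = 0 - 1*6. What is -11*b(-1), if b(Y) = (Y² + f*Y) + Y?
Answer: -66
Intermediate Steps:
f = -6 (f = 0 - 6 = -6)
b(Y) = Y² - 5*Y (b(Y) = (Y² - 6*Y) + Y = Y² - 5*Y)
-11*b(-1) = -(-11)*(-5 - 1) = -(-11)*(-6) = -11*6 = -66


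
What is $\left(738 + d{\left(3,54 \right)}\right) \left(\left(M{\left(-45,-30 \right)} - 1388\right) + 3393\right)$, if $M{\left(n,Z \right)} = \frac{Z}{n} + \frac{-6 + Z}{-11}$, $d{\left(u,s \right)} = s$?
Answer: $1591080$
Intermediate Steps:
$M{\left(n,Z \right)} = \frac{6}{11} - \frac{Z}{11} + \frac{Z}{n}$ ($M{\left(n,Z \right)} = \frac{Z}{n} + \left(-6 + Z\right) \left(- \frac{1}{11}\right) = \frac{Z}{n} - \left(- \frac{6}{11} + \frac{Z}{11}\right) = \frac{6}{11} - \frac{Z}{11} + \frac{Z}{n}$)
$\left(738 + d{\left(3,54 \right)}\right) \left(\left(M{\left(-45,-30 \right)} - 1388\right) + 3393\right) = \left(738 + 54\right) \left(\left(\frac{-30 - - \frac{45 \left(-6 - 30\right)}{11}}{-45} - 1388\right) + 3393\right) = 792 \left(\left(- \frac{-30 - \left(- \frac{45}{11}\right) \left(-36\right)}{45} - 1388\right) + 3393\right) = 792 \left(\left(- \frac{-30 - \frac{1620}{11}}{45} - 1388\right) + 3393\right) = 792 \left(\left(\left(- \frac{1}{45}\right) \left(- \frac{1950}{11}\right) - 1388\right) + 3393\right) = 792 \left(\left(\frac{130}{33} - 1388\right) + 3393\right) = 792 \left(- \frac{45674}{33} + 3393\right) = 792 \cdot \frac{66295}{33} = 1591080$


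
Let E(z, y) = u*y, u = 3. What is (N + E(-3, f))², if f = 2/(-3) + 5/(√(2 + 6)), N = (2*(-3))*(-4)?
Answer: 4097/8 + 165*√2 ≈ 745.47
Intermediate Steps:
N = 24 (N = -6*(-4) = 24)
f = -⅔ + 5*√2/4 (f = 2*(-⅓) + 5/(√8) = -⅔ + 5/((2*√2)) = -⅔ + 5*(√2/4) = -⅔ + 5*√2/4 ≈ 1.1011)
E(z, y) = 3*y
(N + E(-3, f))² = (24 + 3*(-⅔ + 5*√2/4))² = (24 + (-2 + 15*√2/4))² = (22 + 15*√2/4)²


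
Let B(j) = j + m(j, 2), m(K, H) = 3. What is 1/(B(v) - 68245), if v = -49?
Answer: -1/68291 ≈ -1.4643e-5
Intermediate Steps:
B(j) = 3 + j (B(j) = j + 3 = 3 + j)
1/(B(v) - 68245) = 1/((3 - 49) - 68245) = 1/(-46 - 68245) = 1/(-68291) = -1/68291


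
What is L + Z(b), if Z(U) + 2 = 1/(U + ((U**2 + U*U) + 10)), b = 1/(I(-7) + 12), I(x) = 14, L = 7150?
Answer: 12130325/1697 ≈ 7148.1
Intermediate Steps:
b = 1/26 (b = 1/(14 + 12) = 1/26 ≈ 0.038462)
Z(U) = -2 + 1/(10 + U + 2*U**2) (Z(U) = -2 + 1/(U + ((U**2 + U*U) + 10)) = -2 + 1/(U + ((U**2 + U**2) + 10)) = -2 + 1/(U + (2*U**2 + 10)) = -2 + 1/(U + (10 + 2*U**2)) = -2 + 1/(10 + U + 2*U**2))
L + Z(b) = 7150 + (-19 - 4*(1/26)**2 - 2*1/26)/(10 + 1/26 + 2*(1/26)**2) = 7150 + (-19 - 4*1/676 - 1/13)/(10 + 1/26 + 2*(1/676)) = 7150 + (-19 - 1/169 - 1/13)/(10 + 1/26 + 1/338) = 7150 - 3225/169/(1697/169) = 7150 + (169/1697)*(-3225/169) = 7150 - 3225/1697 = 12130325/1697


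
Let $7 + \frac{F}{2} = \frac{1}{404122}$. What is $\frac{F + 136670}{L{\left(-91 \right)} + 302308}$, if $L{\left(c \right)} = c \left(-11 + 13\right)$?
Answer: $\frac{27612848017}{61047881686} \approx 0.45231$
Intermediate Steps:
$F = - \frac{2828853}{202061}$ ($F = -14 + \frac{2}{404122} = -14 + 2 \cdot \frac{1}{404122} = -14 + \frac{1}{202061} = - \frac{2828853}{202061} \approx -14.0$)
$L{\left(c \right)} = 2 c$ ($L{\left(c \right)} = c 2 = 2 c$)
$\frac{F + 136670}{L{\left(-91 \right)} + 302308} = \frac{- \frac{2828853}{202061} + 136670}{2 \left(-91\right) + 302308} = \frac{27612848017}{202061 \left(-182 + 302308\right)} = \frac{27612848017}{202061 \cdot 302126} = \frac{27612848017}{202061} \cdot \frac{1}{302126} = \frac{27612848017}{61047881686}$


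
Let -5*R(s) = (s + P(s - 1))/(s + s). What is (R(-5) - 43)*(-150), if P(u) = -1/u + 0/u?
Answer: 12929/2 ≈ 6464.5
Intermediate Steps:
P(u) = -1/u (P(u) = -1/u + 0 = -1/u)
R(s) = -(s - 1/(-1 + s))/(10*s) (R(s) = -(s - 1/(s - 1))/(5*(s + s)) = -(s - 1/(-1 + s))/(5*(2*s)) = -(s - 1/(-1 + s))*1/(2*s)/5 = -(s - 1/(-1 + s))/(10*s))
(R(-5) - 43)*(-150) = ((⅒)*(1 - 1*(-5)*(-1 - 5))/(-5*(-1 - 5)) - 43)*(-150) = ((⅒)*(-⅕)*(1 - 1*(-5)*(-6))/(-6) - 43)*(-150) = ((⅒)*(-⅕)*(-⅙)*(1 - 30) - 43)*(-150) = ((⅒)*(-⅕)*(-⅙)*(-29) - 43)*(-150) = (-29/300 - 43)*(-150) = -12929/300*(-150) = 12929/2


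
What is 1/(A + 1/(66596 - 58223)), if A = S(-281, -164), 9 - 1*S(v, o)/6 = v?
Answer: 8373/14569021 ≈ 0.00057471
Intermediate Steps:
S(v, o) = 54 - 6*v
A = 1740 (A = 54 - 6*(-281) = 54 + 1686 = 1740)
1/(A + 1/(66596 - 58223)) = 1/(1740 + 1/(66596 - 58223)) = 1/(1740 + 1/8373) = 1/(14569021/8373) = 8373/14569021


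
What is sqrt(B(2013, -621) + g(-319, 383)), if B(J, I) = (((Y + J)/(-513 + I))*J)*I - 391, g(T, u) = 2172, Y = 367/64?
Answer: sqrt(570149698)/16 ≈ 1492.4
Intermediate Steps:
Y = 367/64 (Y = 367*(1/64) = 367/64 ≈ 5.7344)
B(J, I) = -391 + I*J*(367/64 + J)/(-513 + I) (B(J, I) = (((367/64 + J)/(-513 + I))*J)*I - 391 = (J*(367/64 + J)/(-513 + I))*I - 391 = I*J*(367/64 + J)/(-513 + I) - 391 = -391 + I*J*(367/64 + J)/(-513 + I))
sqrt(B(2013, -621) + g(-319, 383)) = sqrt((200583 - 391*(-621) - 621*2013**2 + (367/64)*(-621)*2013)/(-513 - 621) + 2172) = sqrt((200583 + 242811 - 621*4052169 - 458776791/64)/(-1134) + 2172) = sqrt(-(200583 + 242811 - 2516396949 - 458776791/64)/1134 + 2172) = sqrt(-1/1134*(-161479804311/64) + 2172) = sqrt(284796833/128 + 2172) = sqrt(285074849/128) = sqrt(570149698)/16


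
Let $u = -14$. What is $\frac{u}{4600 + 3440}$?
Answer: $- \frac{7}{4020} \approx -0.0017413$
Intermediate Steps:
$\frac{u}{4600 + 3440} = - \frac{14}{4600 + 3440} = - \frac{14}{8040} = \left(-14\right) \frac{1}{8040} = - \frac{7}{4020}$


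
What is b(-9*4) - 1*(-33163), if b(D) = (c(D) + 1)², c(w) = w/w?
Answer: 33167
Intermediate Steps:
c(w) = 1
b(D) = 4 (b(D) = (1 + 1)² = 2² = 4)
b(-9*4) - 1*(-33163) = 4 - 1*(-33163) = 4 + 33163 = 33167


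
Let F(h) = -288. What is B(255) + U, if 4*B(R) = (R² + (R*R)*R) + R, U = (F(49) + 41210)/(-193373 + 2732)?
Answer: 3173534792167/762564 ≈ 4.1617e+6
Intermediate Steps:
U = -40922/190641 (U = (-288 + 41210)/(-193373 + 2732) = 40922/(-190641) = 40922*(-1/190641) = -40922/190641 ≈ -0.21465)
B(R) = R/4 + R²/4 + R³/4 (B(R) = ((R² + (R*R)*R) + R)/4 = ((R² + R²*R) + R)/4 = ((R² + R³) + R)/4 = (R + R² + R³)/4 = R/4 + R²/4 + R³/4)
B(255) + U = (¼)*255*(1 + 255 + 255²) - 40922/190641 = (¼)*255*(1 + 255 + 65025) - 40922/190641 = (¼)*255*65281 - 40922/190641 = 16646655/4 - 40922/190641 = 3173534792167/762564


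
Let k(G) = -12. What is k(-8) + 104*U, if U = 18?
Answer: 1860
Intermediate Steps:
k(-8) + 104*U = -12 + 104*18 = -12 + 1872 = 1860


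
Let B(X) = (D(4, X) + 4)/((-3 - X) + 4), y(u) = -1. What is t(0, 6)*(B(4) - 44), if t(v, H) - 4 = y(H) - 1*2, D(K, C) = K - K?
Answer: -136/3 ≈ -45.333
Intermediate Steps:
D(K, C) = 0
B(X) = 4/(1 - X) (B(X) = (0 + 4)/((-3 - X) + 4) = 4/(1 - X))
t(v, H) = 1 (t(v, H) = 4 + (-1 - 1*2) = 4 + (-1 - 2) = 4 - 3 = 1)
t(0, 6)*(B(4) - 44) = 1*(-4/(-1 + 4) - 44) = 1*(-4/3 - 44) = 1*(-136/3) = -136/3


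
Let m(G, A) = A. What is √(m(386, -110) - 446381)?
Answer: I*√446491 ≈ 668.2*I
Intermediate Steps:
√(m(386, -110) - 446381) = √(-110 - 446381) = √(-446491) = I*√446491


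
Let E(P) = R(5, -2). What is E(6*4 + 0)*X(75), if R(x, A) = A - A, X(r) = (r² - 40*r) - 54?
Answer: 0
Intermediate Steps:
X(r) = -54 + r² - 40*r
R(x, A) = 0
E(P) = 0
E(6*4 + 0)*X(75) = 0*(-54 + 75² - 40*75) = 0*(-54 + 5625 - 3000) = 0*2571 = 0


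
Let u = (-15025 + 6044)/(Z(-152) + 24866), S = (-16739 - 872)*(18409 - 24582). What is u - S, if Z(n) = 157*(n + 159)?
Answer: -2822725342376/25965 ≈ -1.0871e+8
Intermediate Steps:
Z(n) = 24963 + 157*n (Z(n) = 157*(159 + n) = 24963 + 157*n)
S = 108712703 (S = -17611*(-6173) = 108712703)
u = -8981/25965 (u = (-15025 + 6044)/((24963 + 157*(-152)) + 24866) = -8981/((24963 - 23864) + 24866) = -8981/(1099 + 24866) = -8981/25965 ≈ -0.34589)
u - S = -8981/25965 - 1*108712703 = -8981/25965 - 108712703 = -2822725342376/25965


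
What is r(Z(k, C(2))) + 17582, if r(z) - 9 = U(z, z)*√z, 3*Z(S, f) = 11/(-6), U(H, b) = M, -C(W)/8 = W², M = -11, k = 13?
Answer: 17591 - 11*I*√22/6 ≈ 17591.0 - 8.5991*I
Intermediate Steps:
C(W) = -8*W²
U(H, b) = -11
Z(S, f) = -11/18 (Z(S, f) = (11/(-6))/3 = (11*(-⅙))/3 = (⅓)*(-11/6) = -11/18)
r(z) = 9 - 11*√z
r(Z(k, C(2))) + 17582 = (9 - 11*I*√22/6) + 17582 = 17591 - 11*I*√22/6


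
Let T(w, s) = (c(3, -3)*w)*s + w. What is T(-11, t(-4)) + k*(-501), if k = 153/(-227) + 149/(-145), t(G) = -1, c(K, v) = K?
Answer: 28784138/32915 ≈ 874.50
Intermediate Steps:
k = -56008/32915 (k = 153*(-1/227) + 149*(-1/145) = -153/227 - 149/145 = -56008/32915 ≈ -1.7016)
T(w, s) = w + 3*s*w (T(w, s) = (3*w)*s + w = 3*s*w + w = w + 3*s*w)
T(-11, t(-4)) + k*(-501) = -11*(1 + 3*(-1)) - 56008/32915*(-501) = -11*(1 - 3) + 28060008/32915 = -11*(-2) + 28060008/32915 = 22 + 28060008/32915 = 28784138/32915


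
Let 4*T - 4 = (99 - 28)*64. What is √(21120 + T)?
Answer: 3*√2473 ≈ 149.19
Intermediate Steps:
T = 1137 (T = 1 + ((99 - 28)*64)/4 = 1 + (71*64)/4 = 1 + (¼)*4544 = 1 + 1136 = 1137)
√(21120 + T) = √(21120 + 1137) = √22257 = 3*√2473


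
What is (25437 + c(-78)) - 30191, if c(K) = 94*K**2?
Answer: 567142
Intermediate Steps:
(25437 + c(-78)) - 30191 = (25437 + 94*(-78)**2) - 30191 = (25437 + 94*6084) - 30191 = (25437 + 571896) - 30191 = 597333 - 30191 = 567142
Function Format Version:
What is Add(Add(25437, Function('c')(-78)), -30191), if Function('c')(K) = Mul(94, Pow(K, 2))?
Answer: 567142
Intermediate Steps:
Add(Add(25437, Function('c')(-78)), -30191) = Add(Add(25437, Mul(94, Pow(-78, 2))), -30191) = Add(Add(25437, Mul(94, 6084)), -30191) = Add(Add(25437, 571896), -30191) = Add(597333, -30191) = 567142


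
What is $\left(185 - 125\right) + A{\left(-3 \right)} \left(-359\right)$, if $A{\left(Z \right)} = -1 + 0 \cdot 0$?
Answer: $419$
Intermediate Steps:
$A{\left(Z \right)} = -1$ ($A{\left(Z \right)} = -1 + 0 = -1$)
$\left(185 - 125\right) + A{\left(-3 \right)} \left(-359\right) = \left(185 - 125\right) - -359 = \left(185 - 125\right) + 359 = 60 + 359 = 419$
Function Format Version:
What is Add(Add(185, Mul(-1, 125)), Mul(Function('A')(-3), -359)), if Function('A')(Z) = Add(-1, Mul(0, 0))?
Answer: 419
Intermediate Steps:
Function('A')(Z) = -1 (Function('A')(Z) = Add(-1, 0) = -1)
Add(Add(185, Mul(-1, 125)), Mul(Function('A')(-3), -359)) = Add(Add(185, Mul(-1, 125)), Mul(-1, -359)) = Add(Add(185, -125), 359) = Add(60, 359) = 419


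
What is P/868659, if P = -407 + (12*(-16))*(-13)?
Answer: 2089/868659 ≈ 0.0024049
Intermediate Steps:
P = 2089 (P = -407 - 192*(-13) = -407 + 2496 = 2089)
P/868659 = 2089/868659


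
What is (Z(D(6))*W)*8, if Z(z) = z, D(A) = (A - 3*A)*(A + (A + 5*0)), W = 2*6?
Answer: -13824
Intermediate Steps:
W = 12
D(A) = -4*A**2 (D(A) = (-2*A)*(A + (A + 0)) = (-2*A)*(A + A) = (-2*A)*(2*A) = -4*A**2)
(Z(D(6))*W)*8 = (-4*6**2*12)*8 = (-4*36*12)*8 = -144*12*8 = -1728*8 = -13824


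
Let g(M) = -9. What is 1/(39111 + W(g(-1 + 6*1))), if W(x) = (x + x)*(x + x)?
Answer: 1/39435 ≈ 2.5358e-5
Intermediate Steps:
W(x) = 4*x**2 (W(x) = (2*x)*(2*x) = 4*x**2)
1/(39111 + W(g(-1 + 6*1))) = 1/(39111 + 4*(-9)**2) = 1/(39111 + 4*81) = 1/(39111 + 324) = 1/39435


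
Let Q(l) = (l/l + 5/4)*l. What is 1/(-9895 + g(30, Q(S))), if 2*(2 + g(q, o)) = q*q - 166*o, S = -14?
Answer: -2/13665 ≈ -0.00014636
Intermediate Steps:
Q(l) = 9*l/4 (Q(l) = (1 + 5*(¼))*l = (1 + 5/4)*l = 9*l/4)
g(q, o) = -2 + q²/2 - 83*o (g(q, o) = -2 + (q*q - 166*o)/2 = -2 + (q² - 166*o)/2 = -2 + (q²/2 - 83*o) = -2 + q²/2 - 83*o)
1/(-9895 + g(30, Q(S))) = 1/(-9895 + (-2 + (½)*30² - 747*(-14)/4)) = 1/(-9895 + (-2 + (½)*900 - 83*(-63/2))) = 1/(-9895 + (-2 + 450 + 5229/2)) = 1/(-9895 + 6125/2) = 1/(-13665/2) = -2/13665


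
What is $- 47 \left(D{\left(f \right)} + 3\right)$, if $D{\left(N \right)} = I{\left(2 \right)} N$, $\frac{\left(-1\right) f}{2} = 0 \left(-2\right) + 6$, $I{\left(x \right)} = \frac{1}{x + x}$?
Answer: $0$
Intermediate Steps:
$I{\left(x \right)} = \frac{1}{2 x}$
$f = -12$ ($f = - 2 \left(0 \left(-2\right) + 6\right) = - 2 \left(0 + 6\right) = \left(-2\right) 6 = -12$)
$D{\left(N \right)} = \frac{N}{4}$ ($D{\left(N \right)} = \frac{1}{2 \cdot 2} N = \frac{1}{2} \cdot \frac{1}{2} N = \frac{N}{4}$)
$- 47 \left(D{\left(f \right)} + 3\right) = - 47 \left(\frac{1}{4} \left(-12\right) + 3\right) = - 47 \left(-3 + 3\right) = \left(-47\right) 0 = 0$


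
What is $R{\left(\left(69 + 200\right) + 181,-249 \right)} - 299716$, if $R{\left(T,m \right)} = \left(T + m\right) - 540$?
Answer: $-300055$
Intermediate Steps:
$R{\left(T,m \right)} = -540 + T + m$ ($R{\left(T,m \right)} = \left(T + m\right) - 540 = -540 + T + m$)
$R{\left(\left(69 + 200\right) + 181,-249 \right)} - 299716 = \left(-540 + \left(\left(69 + 200\right) + 181\right) - 249\right) - 299716 = \left(-540 + \left(269 + 181\right) - 249\right) - 299716 = \left(-540 + 450 - 249\right) - 299716 = -339 - 299716 = -300055$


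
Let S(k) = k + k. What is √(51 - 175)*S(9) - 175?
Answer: -175 + 36*I*√31 ≈ -175.0 + 200.44*I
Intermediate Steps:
S(k) = 2*k
√(51 - 175)*S(9) - 175 = √(51 - 175)*(2*9) - 175 = √(-124)*18 - 175 = (2*I*√31)*18 - 175 = 36*I*√31 - 175 = -175 + 36*I*√31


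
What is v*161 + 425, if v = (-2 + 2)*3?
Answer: 425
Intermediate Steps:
v = 0 (v = 0*3 = 0)
v*161 + 425 = 0*161 + 425 = 0 + 425 = 425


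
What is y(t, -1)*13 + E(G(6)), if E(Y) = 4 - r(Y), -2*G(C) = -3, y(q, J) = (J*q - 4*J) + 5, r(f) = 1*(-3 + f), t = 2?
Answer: 193/2 ≈ 96.500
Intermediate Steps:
r(f) = -3 + f
y(q, J) = 5 - 4*J + J*q (y(q, J) = (-4*J + J*q) + 5 = 5 - 4*J + J*q)
G(C) = 3/2 (G(C) = -½*(-3) = 3/2)
E(Y) = 7 - Y (E(Y) = 4 - (-3 + Y) = 4 + (3 - Y) = 7 - Y)
y(t, -1)*13 + E(G(6)) = (5 - 4*(-1) - 1*2)*13 + (7 - 1*3/2) = (5 + 4 - 2)*13 + (7 - 3/2) = 7*13 + 11/2 = 91 + 11/2 = 193/2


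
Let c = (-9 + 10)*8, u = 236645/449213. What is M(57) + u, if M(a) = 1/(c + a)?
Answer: 15831138/29198845 ≈ 0.54218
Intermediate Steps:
u = 236645/449213 (u = 236645*(1/449213) = 236645/449213 ≈ 0.52680)
c = 8 (c = 1*8 = 8)
M(a) = 1/(8 + a)
M(57) + u = 1/(8 + 57) + 236645/449213 = 1/65 + 236645/449213 = 15831138/29198845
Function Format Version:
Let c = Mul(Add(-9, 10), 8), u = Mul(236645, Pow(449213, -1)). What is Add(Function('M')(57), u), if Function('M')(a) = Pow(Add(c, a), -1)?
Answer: Rational(15831138, 29198845) ≈ 0.54218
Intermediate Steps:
u = Rational(236645, 449213) (u = Mul(236645, Rational(1, 449213)) = Rational(236645, 449213) ≈ 0.52680)
c = 8 (c = Mul(1, 8) = 8)
Function('M')(a) = Pow(Add(8, a), -1)
Add(Function('M')(57), u) = Add(Pow(Add(8, 57), -1), Rational(236645, 449213)) = Add(Pow(65, -1), Rational(236645, 449213)) = Add(Rational(1, 65), Rational(236645, 449213)) = Rational(15831138, 29198845)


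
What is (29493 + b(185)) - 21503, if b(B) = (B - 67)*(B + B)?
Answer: 51650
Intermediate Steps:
b(B) = 2*B*(-67 + B) (b(B) = (-67 + B)*(2*B) = 2*B*(-67 + B))
(29493 + b(185)) - 21503 = (29493 + 2*185*(-67 + 185)) - 21503 = (29493 + 2*185*118) - 21503 = (29493 + 43660) - 21503 = 73153 - 21503 = 51650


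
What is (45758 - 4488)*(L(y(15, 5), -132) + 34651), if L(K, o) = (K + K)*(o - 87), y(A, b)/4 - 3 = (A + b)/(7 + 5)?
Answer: 1092623250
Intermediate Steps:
y(A, b) = 12 + A/3 + b/3 (y(A, b) = 12 + 4*((A + b)/(7 + 5)) = 12 + 4*((A + b)/12) = 12 + 4*((A + b)*(1/12)) = 12 + 4*(A/12 + b/12) = 12 + (A/3 + b/3) = 12 + A/3 + b/3)
L(K, o) = 2*K*(-87 + o) (L(K, o) = (2*K)*(-87 + o) = 2*K*(-87 + o))
(45758 - 4488)*(L(y(15, 5), -132) + 34651) = (45758 - 4488)*(2*(12 + (⅓)*15 + (⅓)*5)*(-87 - 132) + 34651) = 41270*(2*(12 + 5 + 5/3)*(-219) + 34651) = 41270*(2*(56/3)*(-219) + 34651) = 41270*(-8176 + 34651) = 41270*26475 = 1092623250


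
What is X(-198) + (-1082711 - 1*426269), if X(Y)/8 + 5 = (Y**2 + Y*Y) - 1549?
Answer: -894148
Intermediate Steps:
X(Y) = -12432 + 16*Y**2 (X(Y) = -40 + 8*((Y**2 + Y*Y) - 1549) = -40 + 8*((Y**2 + Y**2) - 1549) = -40 + 8*(2*Y**2 - 1549) = -40 + 8*(-1549 + 2*Y**2) = -40 + (-12392 + 16*Y**2) = -12432 + 16*Y**2)
X(-198) + (-1082711 - 1*426269) = (-12432 + 16*(-198)**2) + (-1082711 - 1*426269) = (-12432 + 16*39204) + (-1082711 - 426269) = (-12432 + 627264) - 1508980 = 614832 - 1508980 = -894148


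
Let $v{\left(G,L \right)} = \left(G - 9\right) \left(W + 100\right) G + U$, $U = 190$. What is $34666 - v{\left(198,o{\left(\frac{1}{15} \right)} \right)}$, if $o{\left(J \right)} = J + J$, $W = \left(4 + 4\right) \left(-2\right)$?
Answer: $-3108972$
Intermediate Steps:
$W = -16$ ($W = 8 \left(-2\right) = -16$)
$o{\left(J \right)} = 2 J$
$v{\left(G,L \right)} = 190 + G \left(-756 + 84 G\right)$ ($v{\left(G,L \right)} = \left(G - 9\right) \left(-16 + 100\right) G + 190 = \left(-9 + G\right) 84 G + 190 = \left(-756 + 84 G\right) G + 190 = G \left(-756 + 84 G\right) + 190 = 190 + G \left(-756 + 84 G\right)$)
$34666 - v{\left(198,o{\left(\frac{1}{15} \right)} \right)} = 34666 - \left(190 - 149688 + 84 \cdot 198^{2}\right) = 34666 - \left(190 - 149688 + 84 \cdot 39204\right) = 34666 - \left(190 - 149688 + 3293136\right) = 34666 - 3143638 = -3108972$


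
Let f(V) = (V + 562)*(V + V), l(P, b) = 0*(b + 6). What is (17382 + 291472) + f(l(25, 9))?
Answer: 308854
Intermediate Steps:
l(P, b) = 0 (l(P, b) = 0*(6 + b) = 0)
f(V) = 2*V*(562 + V) (f(V) = (562 + V)*(2*V) = 2*V*(562 + V))
(17382 + 291472) + f(l(25, 9)) = (17382 + 291472) + 2*0*(562 + 0) = 308854 + 2*0*562 = 308854 + 0 = 308854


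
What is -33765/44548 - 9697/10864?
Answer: -28528747/17284624 ≈ -1.6505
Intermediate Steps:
-33765/44548 - 9697/10864 = -28528747/17284624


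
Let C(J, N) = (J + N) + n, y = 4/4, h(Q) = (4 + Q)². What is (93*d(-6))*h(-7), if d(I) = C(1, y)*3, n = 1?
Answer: 7533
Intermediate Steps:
y = 1 (y = 4*(¼) = 1)
C(J, N) = 1 + J + N (C(J, N) = (J + N) + 1 = 1 + J + N)
d(I) = 9 (d(I) = (1 + 1 + 1)*3 = 3*3 = 9)
(93*d(-6))*h(-7) = (93*9)*(4 - 7)² = 837*(-3)² = 837*9 = 7533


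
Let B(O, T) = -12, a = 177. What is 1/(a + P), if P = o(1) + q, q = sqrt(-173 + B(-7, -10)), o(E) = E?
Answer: 178/31869 - I*sqrt(185)/31869 ≈ 0.0055854 - 0.00042679*I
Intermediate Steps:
q = I*sqrt(185) (q = sqrt(-173 - 12) = sqrt(-185) = I*sqrt(185) ≈ 13.601*I)
P = 1 + I*sqrt(185) ≈ 1.0 + 13.601*I
1/(a + P) = 1/(177 + (1 + I*sqrt(185))) = 1/(178 + I*sqrt(185))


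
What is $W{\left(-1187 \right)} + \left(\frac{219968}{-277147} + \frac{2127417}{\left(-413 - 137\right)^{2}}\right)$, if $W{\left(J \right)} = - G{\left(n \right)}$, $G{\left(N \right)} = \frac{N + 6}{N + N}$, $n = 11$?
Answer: $\frac{458283808049}{83836967500} \approx 5.4664$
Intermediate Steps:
$G{\left(N \right)} = \frac{6 + N}{2 N}$
$W{\left(J \right)} = - \frac{17}{22}$ ($W{\left(J \right)} = - \frac{6 + 11}{2 \cdot 11} = - \frac{17}{2 \cdot 11} = \left(-1\right) \frac{17}{22} = - \frac{17}{22}$)
$W{\left(-1187 \right)} + \left(\frac{219968}{-277147} + \frac{2127417}{\left(-413 - 137\right)^{2}}\right) = - \frac{17}{22} + \left(\frac{219968}{-277147} + \frac{2127417}{\left(-413 - 137\right)^{2}}\right) = - \frac{17}{22} + \left(219968 \left(- \frac{1}{277147}\right) + \frac{2127417}{\left(-550\right)^{2}}\right) = - \frac{17}{22} - \left(\frac{219968}{277147} - \frac{2127417}{302500}\right) = - \frac{17}{22} + \left(- \frac{219968}{277147} + 2127417 \cdot \frac{1}{302500}\right) = - \frac{17}{22} + \left(- \frac{219968}{277147} + \frac{2127417}{302500}\right) = - \frac{17}{22} + \frac{523066919299}{83836967500} = \frac{458283808049}{83836967500}$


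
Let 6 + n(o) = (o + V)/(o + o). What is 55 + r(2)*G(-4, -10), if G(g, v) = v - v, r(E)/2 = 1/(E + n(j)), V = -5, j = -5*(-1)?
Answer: 55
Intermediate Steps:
j = 5
n(o) = -6 + (-5 + o)/(2*o) (n(o) = -6 + (o - 5)/(o + o) = -6 + (-5 + o)/((2*o)) = -6 + (-5 + o)*(1/(2*o)) = -6 + (-5 + o)/(2*o))
r(E) = 2/(-6 + E) (r(E) = 2/(E + (½)*(-5 - 11*5)/5) = 2/(E + (½)*(⅕)*(-5 - 55)) = 2/(E + (½)*(⅕)*(-60)) = 2/(E - 6) = 2/(-6 + E))
G(g, v) = 0
55 + r(2)*G(-4, -10) = 55 + (2/(-6 + 2))*0 = 55 + (2/(-4))*0 = 55 + (2*(-¼))*0 = 55 - ½*0 = 55 + 0 = 55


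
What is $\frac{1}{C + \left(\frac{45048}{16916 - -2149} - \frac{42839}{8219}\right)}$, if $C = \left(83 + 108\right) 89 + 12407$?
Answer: $\frac{52231745}{1535777868129} \approx 3.401 \cdot 10^{-5}$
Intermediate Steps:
$C = 29406$ ($C = 191 \cdot 89 + 12407 = 16999 + 12407 = 29406$)
$\frac{1}{C + \left(\frac{45048}{16916 - -2149} - \frac{42839}{8219}\right)} = \frac{1}{29406 + \left(\frac{45048}{16916 - -2149} - \frac{42839}{8219}\right)} = \frac{1}{29406 + \left(\frac{45048}{16916 + 2149} - \frac{42839}{8219}\right)} = \frac{1}{29406 - \left(\frac{42839}{8219} - \frac{45048}{19065}\right)} = \frac{1}{29406 + \left(45048 \cdot \frac{1}{19065} - \frac{42839}{8219}\right)} = \frac{1}{29406 + \left(\frac{15016}{6355} - \frac{42839}{8219}\right)} = \frac{1}{29406 - \frac{148825341}{52231745}} = \frac{1}{\frac{1535777868129}{52231745}} = \frac{52231745}{1535777868129}$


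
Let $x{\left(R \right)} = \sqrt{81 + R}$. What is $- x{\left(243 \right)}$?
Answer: $-18$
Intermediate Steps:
$- x{\left(243 \right)} = - \sqrt{81 + 243} = - \sqrt{324} = \left(-1\right) 18 = -18$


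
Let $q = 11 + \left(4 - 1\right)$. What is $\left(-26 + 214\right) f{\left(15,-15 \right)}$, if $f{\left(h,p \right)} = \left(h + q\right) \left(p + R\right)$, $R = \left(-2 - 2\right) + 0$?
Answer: $-103588$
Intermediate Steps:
$q = 14$ ($q = 11 + 3 = 14$)
$R = -4$ ($R = -4 + 0 = -4$)
$f{\left(h,p \right)} = \left(-4 + p\right) \left(14 + h\right)$ ($f{\left(h,p \right)} = \left(h + 14\right) \left(p - 4\right) = \left(14 + h\right) \left(-4 + p\right) = \left(-4 + p\right) \left(14 + h\right)$)
$\left(-26 + 214\right) f{\left(15,-15 \right)} = \left(-26 + 214\right) \left(-56 - 60 + 14 \left(-15\right) + 15 \left(-15\right)\right) = 188 \left(-56 - 60 - 210 - 225\right) = 188 \left(-551\right) = -103588$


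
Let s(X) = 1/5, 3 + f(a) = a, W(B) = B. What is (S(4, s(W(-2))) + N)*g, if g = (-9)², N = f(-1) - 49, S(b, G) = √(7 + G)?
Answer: -4293 + 486*√5/5 ≈ -4075.7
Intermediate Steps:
f(a) = -3 + a
s(X) = ⅕
N = -53 (N = (-3 - 1) - 49 = -4 - 49 = -53)
g = 81
(S(4, s(W(-2))) + N)*g = (√(7 + ⅕) - 53)*81 = (√(36/5) - 53)*81 = (6*√5/5 - 53)*81 = (-53 + 6*√5/5)*81 = -4293 + 486*√5/5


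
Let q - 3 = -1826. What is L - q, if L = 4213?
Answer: 6036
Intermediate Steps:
q = -1823 (q = 3 - 1826 = -1823)
L - q = 4213 - 1*(-1823) = 4213 + 1823 = 6036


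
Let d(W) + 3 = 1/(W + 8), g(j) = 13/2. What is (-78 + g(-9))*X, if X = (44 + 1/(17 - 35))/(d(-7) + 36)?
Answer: -113113/1224 ≈ -92.413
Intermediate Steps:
g(j) = 13/2 (g(j) = 13*(½) = 13/2)
d(W) = -3 + 1/(8 + W) (d(W) = -3 + 1/(W + 8) = -3 + 1/(8 + W))
X = 791/612 (X = (44 + 1/(17 - 35))/((-23 - 3*(-7))/(8 - 7) + 36) = (44 + 1/(-18))/((-23 + 21)/1 + 36) = (44 - 1/18)/(1*(-2) + 36) = 791/(18*(-2 + 36)) = (791/18)/34 = (791/18)*(1/34) = 791/612 ≈ 1.2925)
(-78 + g(-9))*X = (-78 + 13/2)*(791/612) = -143/2*791/612 = -113113/1224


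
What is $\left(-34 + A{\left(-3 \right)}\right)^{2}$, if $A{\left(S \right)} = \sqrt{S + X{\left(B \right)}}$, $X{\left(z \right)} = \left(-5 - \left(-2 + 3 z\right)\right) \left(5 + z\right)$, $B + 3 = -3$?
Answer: $1138 - 204 i \sqrt{2} \approx 1138.0 - 288.5 i$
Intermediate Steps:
$B = -6$ ($B = -3 - 3 = -6$)
$X{\left(z \right)} = \left(-3 - 3 z\right) \left(5 + z\right)$ ($X{\left(z \right)} = \left(-5 - \left(-2 + 3 z\right)\right) \left(5 + z\right) = \left(-3 - 3 z\right) \left(5 + z\right)$)
$A{\left(S \right)} = \sqrt{-15 + S}$ ($A{\left(S \right)} = \sqrt{S - \left(-93 + 108\right)} = \sqrt{S - 15} = \sqrt{-15 + S}$)
$\left(-34 + A{\left(-3 \right)}\right)^{2} = \left(-34 + \sqrt{-15 - 3}\right)^{2} = \left(-34 + \sqrt{-18}\right)^{2} = \left(-34 + 3 i \sqrt{2}\right)^{2}$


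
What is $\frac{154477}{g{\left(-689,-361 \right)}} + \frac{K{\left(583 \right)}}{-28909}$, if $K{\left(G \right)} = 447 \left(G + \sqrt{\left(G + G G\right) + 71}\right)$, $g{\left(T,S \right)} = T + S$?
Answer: $- \frac{4739406643}{30354450} - \frac{447 \sqrt{340543}}{28909} \approx -165.16$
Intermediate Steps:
$g{\left(T,S \right)} = S + T$
$K{\left(G \right)} = 447 G + 447 \sqrt{71 + G + G^{2}}$ ($K{\left(G \right)} = 447 \left(G + \sqrt{\left(G + G^{2}\right) + 71}\right) = 447 \left(G + \sqrt{71 + G + G^{2}}\right) = 447 G + 447 \sqrt{71 + G + G^{2}}$)
$\frac{154477}{g{\left(-689,-361 \right)}} + \frac{K{\left(583 \right)}}{-28909} = \frac{154477}{-361 - 689} + \frac{447 \cdot 583 + 447 \sqrt{71 + 583 + 583^{2}}}{-28909} = \frac{154477}{-1050} + \left(260601 + 447 \sqrt{71 + 583 + 339889}\right) \left(- \frac{1}{28909}\right) = 154477 \left(- \frac{1}{1050}\right) + \left(260601 + 447 \sqrt{340543}\right) \left(- \frac{1}{28909}\right) = - \frac{154477}{1050} - \left(\frac{260601}{28909} + \frac{447 \sqrt{340543}}{28909}\right) = - \frac{4739406643}{30354450} - \frac{447 \sqrt{340543}}{28909}$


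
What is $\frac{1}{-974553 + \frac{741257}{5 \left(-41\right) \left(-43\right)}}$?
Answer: $- \frac{8815}{8589943438} \approx -1.0262 \cdot 10^{-6}$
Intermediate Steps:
$\frac{1}{-974553 + \frac{741257}{5 \left(-41\right) \left(-43\right)}} = \frac{1}{-974553 + \frac{741257}{\left(-205\right) \left(-43\right)}} = \frac{1}{-974553 + \frac{741257}{8815}} = \frac{1}{- \frac{8589943438}{8815}} = - \frac{8815}{8589943438}$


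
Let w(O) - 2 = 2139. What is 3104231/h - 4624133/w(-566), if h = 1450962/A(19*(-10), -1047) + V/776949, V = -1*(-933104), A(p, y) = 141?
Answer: -1495138888825183709/804627082070294 ≈ -1858.2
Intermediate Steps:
V = 933104
w(O) = 2141 (w(O) = 2 + 2139 = 2141)
h = 375818347534/36516603 (h = 1450962/141 + 933104/776949 = 1450962*(1/141) + 933104*(1/776949) = 483654/47 + 933104/776949 = 375818347534/36516603 ≈ 10292.)
3104231/h - 4624133/w(-566) = 3104231/(375818347534/36516603) - 4624133/2141 = 3104231*(36516603/375818347534) - 4624133*1/2141 = 113355971047293/375818347534 - 4624133/2141 = -1495138888825183709/804627082070294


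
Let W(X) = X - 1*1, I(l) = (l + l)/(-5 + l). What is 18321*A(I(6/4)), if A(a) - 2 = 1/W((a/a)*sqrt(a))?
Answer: 348099/13 - 18321*I*sqrt(42)/13 ≈ 26777.0 - 9133.4*I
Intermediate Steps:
I(l) = 2*l/(-5 + l) (I(l) = (2*l)/(-5 + l) = 2*l/(-5 + l))
W(X) = -1 + X (W(X) = X - 1 = -1 + X)
A(a) = 2 + 1/(-1 + sqrt(a)) (A(a) = 2 + 1/(-1 + (a/a)*sqrt(a)) = 2 + 1/(-1 + 1*sqrt(a)) = 2 + 1/(-1 + sqrt(a)))
18321*A(I(6/4)) = 18321*((-1 + 2*sqrt(2*(6/4)/(-5 + 6/4)))/(-1 + sqrt(2*(6/4)/(-5 + 6/4)))) = 18321*((-1 + 2*sqrt(2*(6*(1/4))/(-5 + 6*(1/4))))/(-1 + sqrt(2*(6*(1/4))/(-5 + 6*(1/4))))) = 18321*((-1 + 2*sqrt(2*(3/2)/(-5 + 3/2)))/(-1 + sqrt(2*(3/2)/(-5 + 3/2)))) = 18321*((-1 + 2*sqrt(2*(3/2)/(-7/2)))/(-1 + sqrt(2*(3/2)/(-7/2)))) = 18321*((-1 + 2*sqrt(2*(3/2)*(-2/7)))/(-1 + sqrt(2*(3/2)*(-2/7)))) = 18321*((-1 + 2*sqrt(-6/7))/(-1 + sqrt(-6/7))) = 18321*((-1 + 2*(I*sqrt(42)/7))/(-1 + I*sqrt(42)/7)) = 18321*((-1 + 2*I*sqrt(42)/7)/(-1 + I*sqrt(42)/7)) = 18321*(-1 + 2*I*sqrt(42)/7)/(-1 + I*sqrt(42)/7)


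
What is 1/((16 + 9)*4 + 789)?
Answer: 1/889 ≈ 0.0011249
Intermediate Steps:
1/((16 + 9)*4 + 789) = 1/(25*4 + 789) = 1/(100 + 789) = 1/889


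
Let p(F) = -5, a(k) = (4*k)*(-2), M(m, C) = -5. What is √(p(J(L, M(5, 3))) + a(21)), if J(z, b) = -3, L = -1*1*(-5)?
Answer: I*√173 ≈ 13.153*I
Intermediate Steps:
L = 5 (L = -1*(-5) = 5)
a(k) = -8*k
√(p(J(L, M(5, 3))) + a(21)) = √(-5 - 8*21) = √(-5 - 168) = √(-173) = I*√173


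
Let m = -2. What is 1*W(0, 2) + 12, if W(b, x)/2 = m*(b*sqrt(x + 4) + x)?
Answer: 4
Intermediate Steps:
W(b, x) = -4*x - 4*b*sqrt(4 + x) (W(b, x) = 2*(-2*(b*sqrt(x + 4) + x)) = 2*(-2*(b*sqrt(4 + x) + x)) = 2*(-2*(x + b*sqrt(4 + x))) = 2*(-2*x - 2*b*sqrt(4 + x)) = -4*x - 4*b*sqrt(4 + x))
1*W(0, 2) + 12 = 1*(-4*2 - 4*0*sqrt(4 + 2)) + 12 = 1*(-8 - 4*0*sqrt(6)) + 12 = 1*(-8 + 0) + 12 = 1*(-8) + 12 = -8 + 12 = 4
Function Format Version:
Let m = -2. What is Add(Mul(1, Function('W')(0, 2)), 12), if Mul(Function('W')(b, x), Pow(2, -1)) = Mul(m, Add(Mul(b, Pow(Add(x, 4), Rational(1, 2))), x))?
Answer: 4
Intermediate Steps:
Function('W')(b, x) = Add(Mul(-4, x), Mul(-4, b, Pow(Add(4, x), Rational(1, 2)))) (Function('W')(b, x) = Mul(2, Mul(-2, Add(Mul(b, Pow(Add(x, 4), Rational(1, 2))), x))) = Mul(2, Mul(-2, Add(Mul(b, Pow(Add(4, x), Rational(1, 2))), x))) = Mul(2, Mul(-2, Add(x, Mul(b, Pow(Add(4, x), Rational(1, 2)))))) = Mul(2, Add(Mul(-2, x), Mul(-2, b, Pow(Add(4, x), Rational(1, 2))))) = Add(Mul(-4, x), Mul(-4, b, Pow(Add(4, x), Rational(1, 2)))))
Add(Mul(1, Function('W')(0, 2)), 12) = Add(Mul(1, Add(Mul(-4, 2), Mul(-4, 0, Pow(Add(4, 2), Rational(1, 2))))), 12) = Add(Mul(1, Add(-8, Mul(-4, 0, Pow(6, Rational(1, 2))))), 12) = Add(Mul(1, Add(-8, 0)), 12) = Add(Mul(1, -8), 12) = Add(-8, 12) = 4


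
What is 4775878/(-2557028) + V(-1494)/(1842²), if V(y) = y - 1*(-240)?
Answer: -337658096573/180747998979 ≈ -1.8681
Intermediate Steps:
V(y) = 240 + y (V(y) = y + 240 = 240 + y)
4775878/(-2557028) + V(-1494)/(1842²) = 4775878/(-2557028) + (240 - 1494)/(1842²) = 4775878*(-1/2557028) - 1254/3392964 = -2387939/1278514 - 1254*1/3392964 = -2387939/1278514 - 209/565494 = -337658096573/180747998979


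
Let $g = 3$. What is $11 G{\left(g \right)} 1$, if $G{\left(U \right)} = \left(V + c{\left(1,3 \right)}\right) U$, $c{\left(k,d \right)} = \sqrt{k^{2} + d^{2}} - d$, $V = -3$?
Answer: $-198 + 33 \sqrt{10} \approx -93.645$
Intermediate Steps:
$c{\left(k,d \right)} = \sqrt{d^{2} + k^{2}} - d$
$G{\left(U \right)} = U \left(-6 + \sqrt{10}\right)$ ($G{\left(U \right)} = \left(-3 + \left(\sqrt{3^{2} + 1^{2}} - 3\right)\right) U = \left(-3 - \left(3 - \sqrt{9 + 1}\right)\right) U = \left(-3 - \left(3 - \sqrt{10}\right)\right) U = \left(-6 + \sqrt{10}\right) U = U \left(-6 + \sqrt{10}\right)$)
$11 G{\left(g \right)} 1 = 11 \cdot 3 \left(-6 + \sqrt{10}\right) 1 = 11 \left(-18 + 3 \sqrt{10}\right) 1 = \left(-198 + 33 \sqrt{10}\right) 1 = -198 + 33 \sqrt{10}$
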